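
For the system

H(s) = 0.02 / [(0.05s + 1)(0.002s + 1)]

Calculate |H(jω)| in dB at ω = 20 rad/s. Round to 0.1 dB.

-37.0 dB

At ω = 20 rad/s:
pole (1 + j20·0.05) = 1 + j1 → |·| ≈ 1.4142, ∠ ≈ 45.00°
pole (1 + j20·0.002) = 1 + j0.04 → |·| ≈ 1.0008, ∠ ≈ 2.29°
|H| = 0.02 · 1 / (1.4142 · 1.0008) ≈ 0.014131
Gain = 20 log₁₀(0.014131) ≈ -37.00 dB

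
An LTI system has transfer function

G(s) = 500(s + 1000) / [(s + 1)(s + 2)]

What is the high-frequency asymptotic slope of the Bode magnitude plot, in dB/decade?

Each pole contributes −20 dB/decade at high frequency; each zero contributes +20 dB/decade.
Net: 1 zero(s) − 2 pole(s) → -20 dB/decade.

-20 dB/decade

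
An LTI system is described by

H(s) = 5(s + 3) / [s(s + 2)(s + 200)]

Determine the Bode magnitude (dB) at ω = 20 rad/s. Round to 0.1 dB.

-58.1 dB

At s = jω = j20:
zero (s+3): 3 + j20 → |·| = √(3²+20²) = √409 ≈ 20.224, ∠ = arctan(20/3) ≈ 81.47°
pole (s+2): 2 + j20 → |·| = √(2²+20²) = √404 ≈ 20.1, ∠ = arctan(20/2) ≈ 84.29°
pole (s+200): 200 + j20 → |·| = √(200²+20²) = √40400 ≈ 201, ∠ = arctan(20/200) ≈ 5.71°
pole at origin: |s| = 20, ∠ = 90.00° (in denominator)
|H| = 5 · 20.224 / 80802 ≈ 0.0012515
Gain = 20 log₁₀(0.0012515) ≈ -58.05 dB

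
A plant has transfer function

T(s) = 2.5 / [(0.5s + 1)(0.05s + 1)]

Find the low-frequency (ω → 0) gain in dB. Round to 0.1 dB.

T(0) = 2.5 · 1 / 1 = 2.5
20 log₁₀(2.5) ≈ 7.96 dB

8.0 dB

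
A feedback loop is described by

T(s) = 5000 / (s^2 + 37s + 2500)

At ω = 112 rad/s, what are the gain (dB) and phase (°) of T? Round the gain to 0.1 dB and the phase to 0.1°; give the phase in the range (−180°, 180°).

-6.7 dB, -157.6°

At s = jω = j112:
quadratic: (j112)² + 37·j112 + 2500 = -10044 + j4144 → |·| ≈ 10865, ∠ ≈ 157.58°
|T| = 5000 / 10865 ≈ 0.46019
Gain = 20 log₁₀(0.46019) ≈ -6.74 dB
∠T = 0.00° − 157.58° = -157.58°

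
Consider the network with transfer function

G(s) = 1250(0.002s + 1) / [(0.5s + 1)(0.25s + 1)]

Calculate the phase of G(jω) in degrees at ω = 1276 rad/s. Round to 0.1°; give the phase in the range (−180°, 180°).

-111.1°

At ω = 1276 rad/s:
zero (1 + j1276·0.002) = 1 + j2.552 → |·| ≈ 2.7409, ∠ ≈ 68.60°
pole (1 + j1276·0.5) = 1 + j638 → |·| ≈ 638, ∠ ≈ 89.91°
pole (1 + j1276·0.25) = 1 + j319 → |·| ≈ 319, ∠ ≈ 89.82°
∠G = (68.60°) − (89.91° + 89.82°) = -111.13°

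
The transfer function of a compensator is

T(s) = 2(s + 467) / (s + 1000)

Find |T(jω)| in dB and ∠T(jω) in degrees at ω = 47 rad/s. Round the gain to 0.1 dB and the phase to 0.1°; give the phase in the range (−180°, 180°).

-0.6 dB, 3.1°

At s = jω = j47:
zero (s+467): 467 + j47 → |·| = √(467²+47²) = √220298 ≈ 469.36, ∠ = arctan(47/467) ≈ 5.75°
pole (s+1000): 1000 + j47 → |·| = √(1000²+47²) = √1002209 ≈ 1001.1, ∠ = arctan(47/1000) ≈ 2.69°
|T| = 2 · 469.36 / 1001.1 ≈ 0.93769
Gain = 20 log₁₀(0.93769) ≈ -0.56 dB
∠T = 5.75° − 2.69° = 3.06°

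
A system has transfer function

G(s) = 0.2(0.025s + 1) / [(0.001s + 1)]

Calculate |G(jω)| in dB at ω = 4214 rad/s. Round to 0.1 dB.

13.7 dB

At ω = 4214 rad/s:
zero (1 + j4214·0.025) = 1 + j105.35 → |·| ≈ 105.35, ∠ ≈ 89.46°
pole (1 + j4214·0.001) = 1 + j4.214 → |·| ≈ 4.331, ∠ ≈ 76.65°
|G| = 0.2 · 105.35 / (4.331) ≈ 4.8649
Gain = 20 log₁₀(4.8649) ≈ 13.74 dB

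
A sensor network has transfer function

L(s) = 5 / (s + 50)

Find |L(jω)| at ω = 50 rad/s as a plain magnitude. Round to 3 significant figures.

Substitute s = j50:
Numerator: 5 = 5 + j0
Denominator: (j50) + 50 = 50 + j50
|N| = √(5² + 0²) ≈ 5, ∠N ≈ 0.00°
|D| = √(50² + 50²) ≈ 70.711, ∠D ≈ 45.00°
|L| = 5 / 70.711 ≈ 0.07071

0.0707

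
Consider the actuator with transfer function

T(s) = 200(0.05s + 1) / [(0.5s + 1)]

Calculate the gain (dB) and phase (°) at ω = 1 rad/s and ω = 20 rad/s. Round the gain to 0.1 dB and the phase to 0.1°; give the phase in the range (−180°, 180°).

At ω = 1 rad/s:
zero (1 + j1·0.05) = 1 + j0.05 → |·| ≈ 1.0012, ∠ ≈ 2.86°
pole (1 + j1·0.5) = 1 + j0.5 → |·| ≈ 1.118, ∠ ≈ 26.57°
|T| = 200 · 1.0012 / (1.118) ≈ 179.11
Gain = 20 log₁₀(179.11) ≈ 45.06 dB
∠T = (2.86°) − (26.57°) = -23.71°

At ω = 20 rad/s:
zero (1 + j20·0.05) = 1 + j1 → |·| ≈ 1.4142, ∠ ≈ 45.00°
pole (1 + j20·0.5) = 1 + j10 → |·| ≈ 10.05, ∠ ≈ 84.29°
|T| = 200 · 1.4142 / (10.05) ≈ 28.143
Gain = 20 log₁₀(28.143) ≈ 28.99 dB
∠T = (45.00°) − (84.29°) = -39.29°

ω = 1: 45.1 dB, -23.7°; ω = 20: 29.0 dB, -39.3°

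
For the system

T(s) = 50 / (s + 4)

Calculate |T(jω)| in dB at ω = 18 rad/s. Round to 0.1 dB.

At s = jω = j18:
pole (s+4): 4 + j18 → |·| = √(4²+18²) = √340 ≈ 18.439, ∠ = arctan(18/4) ≈ 77.47°
|T| = 50 / 18.439 ≈ 2.7116
Gain = 20 log₁₀(2.7116) ≈ 8.66 dB

8.7 dB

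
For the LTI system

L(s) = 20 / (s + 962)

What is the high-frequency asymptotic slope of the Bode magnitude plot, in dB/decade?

-20 dB/decade

Each pole contributes −20 dB/decade at high frequency; each zero contributes +20 dB/decade.
Net: 0 zero(s) − 1 pole(s) → -20 dB/decade.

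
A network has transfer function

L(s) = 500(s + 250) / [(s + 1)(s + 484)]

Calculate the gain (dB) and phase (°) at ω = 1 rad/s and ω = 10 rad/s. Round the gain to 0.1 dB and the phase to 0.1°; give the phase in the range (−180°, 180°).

At s = jω = j1:
zero (s+250): 250 + j1 → |·| = √(250²+1²) = √62501 ≈ 250, ∠ = arctan(1/250) ≈ 0.23°
pole (s+1): 1 + j1 → |·| = √(1²+1²) = √2 ≈ 1.4142, ∠ = arctan(1/1) ≈ 45.00°
pole (s+484): 484 + j1 → |·| = √(484²+1²) = √234257 ≈ 484, ∠ = arctan(1/484) ≈ 0.12°
|L| = 500 · 250 / 684.47 ≈ 182.62
Gain = 20 log₁₀(182.62) ≈ 45.23 dB
∠L = 0.23° − 45.12° = -44.89°

At s = jω = j10:
zero (s+250): 250 + j10 → |·| = √(250²+10²) = √62600 ≈ 250.2, ∠ = arctan(10/250) ≈ 2.29°
pole (s+1): 1 + j10 → |·| = √(1²+10²) = √101 ≈ 10.05, ∠ = arctan(10/1) ≈ 84.29°
pole (s+484): 484 + j10 → |·| = √(484²+10²) = √234356 ≈ 484.1, ∠ = arctan(10/484) ≈ 1.18°
|L| = 500 · 250.2 / 4865.2 ≈ 25.713
Gain = 20 log₁₀(25.713) ≈ 28.20 dB
∠L = 2.29° − 85.47° = -83.18°

ω = 1: 45.2 dB, -44.9°; ω = 10: 28.2 dB, -83.2°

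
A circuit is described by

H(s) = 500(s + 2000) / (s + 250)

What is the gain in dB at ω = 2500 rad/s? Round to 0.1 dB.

At s = jω = j2500:
zero (s+2000): 2000 + j2500 → |·| = √(2000²+2500²) = √10250000 ≈ 3201.6, ∠ = arctan(2500/2000) ≈ 51.34°
pole (s+250): 250 + j2500 → |·| = √(250²+2500²) = √6312500 ≈ 2512.5, ∠ = arctan(2500/250) ≈ 84.29°
|H| = 500 · 3201.6 / 2512.5 ≈ 637.13
Gain = 20 log₁₀(637.13) ≈ 56.08 dB

56.1 dB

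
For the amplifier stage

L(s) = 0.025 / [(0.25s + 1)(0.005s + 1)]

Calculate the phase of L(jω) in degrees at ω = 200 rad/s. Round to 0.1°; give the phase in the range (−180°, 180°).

-133.9°

At ω = 200 rad/s:
pole (1 + j200·0.25) = 1 + j50 → |·| ≈ 50.01, ∠ ≈ 88.85°
pole (1 + j200·0.005) = 1 + j1 → |·| ≈ 1.4142, ∠ ≈ 45.00°
∠L = (0°) − (88.85° + 45.00°) = -133.85°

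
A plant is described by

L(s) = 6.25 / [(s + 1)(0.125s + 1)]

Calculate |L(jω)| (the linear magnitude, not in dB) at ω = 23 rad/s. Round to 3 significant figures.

0.0892

At ω = 23 rad/s:
pole (1 + j23·1) = 1 + j23 → |·| ≈ 23.022, ∠ ≈ 87.51°
pole (1 + j23·0.125) = 1 + j2.875 → |·| ≈ 3.0439, ∠ ≈ 70.82°
|L| = 6.25 · 1 / (23.022 · 3.0439) ≈ 0.089188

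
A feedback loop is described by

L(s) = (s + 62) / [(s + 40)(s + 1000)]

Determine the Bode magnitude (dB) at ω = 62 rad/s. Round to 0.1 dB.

At s = jω = j62:
zero (s+62): 62 + j62 → |·| = √(62²+62²) = √7688 ≈ 87.681, ∠ = arctan(62/62) ≈ 45.00°
pole (s+40): 40 + j62 → |·| = √(40²+62²) = √5444 ≈ 73.783, ∠ = arctan(62/40) ≈ 57.17°
pole (s+1000): 1000 + j62 → |·| = √(1000²+62²) = √1003844 ≈ 1001.9, ∠ = arctan(62/1000) ≈ 3.55°
|L| = 1 · 87.681 / 73923 ≈ 0.0011861
Gain = 20 log₁₀(0.0011861) ≈ -58.52 dB

-58.5 dB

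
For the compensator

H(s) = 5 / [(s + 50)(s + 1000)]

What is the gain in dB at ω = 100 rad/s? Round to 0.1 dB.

-87.0 dB

At s = jω = j100:
pole (s+50): 50 + j100 → |·| = √(50²+100²) = √12500 ≈ 111.8, ∠ = arctan(100/50) ≈ 63.43°
pole (s+1000): 1000 + j100 → |·| = √(1000²+100²) = √1010000 ≈ 1005, ∠ = arctan(100/1000) ≈ 5.71°
|H| = 5 / 1.1236e+05 ≈ 4.45e-05
Gain = 20 log₁₀(4.45e-05) ≈ -87.03 dB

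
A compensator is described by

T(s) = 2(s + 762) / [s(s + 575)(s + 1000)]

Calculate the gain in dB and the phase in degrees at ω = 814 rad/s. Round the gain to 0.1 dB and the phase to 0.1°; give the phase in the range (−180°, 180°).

-113.4 dB, -137.0°

At s = jω = j814:
zero (s+762): 762 + j814 → |·| = √(762²+814²) = √1243240 ≈ 1115, ∠ = arctan(814/762) ≈ 46.89°
pole (s+575): 575 + j814 → |·| = √(575²+814²) = √993221 ≈ 996.6, ∠ = arctan(814/575) ≈ 54.76°
pole (s+1000): 1000 + j814 → |·| = √(1000²+814²) = √1662596 ≈ 1289.4, ∠ = arctan(814/1000) ≈ 39.15°
pole at origin: |s| = 814, ∠ = 90.00° (in denominator)
|T| = 2 · 1115 / 1.046e+09 ≈ 2.1319e-06
Gain = 20 log₁₀(2.1319e-06) ≈ -113.42 dB
∠T = 46.89° − 183.91° = -137.02°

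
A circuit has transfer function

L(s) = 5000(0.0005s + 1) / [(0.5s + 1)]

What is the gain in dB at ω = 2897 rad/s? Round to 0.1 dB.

15.7 dB

At ω = 2897 rad/s:
zero (1 + j2897·0.0005) = 1 + j1.4485 → |·| ≈ 1.7602, ∠ ≈ 55.38°
pole (1 + j2897·0.5) = 1 + j1448.5 → |·| ≈ 1448.5, ∠ ≈ 89.96°
|L| = 5000 · 1.7602 / (1448.5) ≈ 6.0759
Gain = 20 log₁₀(6.0759) ≈ 15.67 dB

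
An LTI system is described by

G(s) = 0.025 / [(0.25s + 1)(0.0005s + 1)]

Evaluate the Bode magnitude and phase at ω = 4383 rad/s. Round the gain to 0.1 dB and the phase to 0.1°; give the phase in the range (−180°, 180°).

At ω = 4383 rad/s:
pole (1 + j4383·0.25) = 1 + j1095.75 → |·| ≈ 1095.8, ∠ ≈ 89.95°
pole (1 + j4383·0.0005) = 1 + j2.1915 → |·| ≈ 2.4089, ∠ ≈ 65.47°
|G| = 0.025 · 1 / (1095.8 · 2.4089) ≈ 9.4709e-06
Gain = 20 log₁₀(9.4709e-06) ≈ -100.47 dB
∠G = (0°) − (89.95° + 65.47°) = -155.42°

-100.5 dB, -155.4°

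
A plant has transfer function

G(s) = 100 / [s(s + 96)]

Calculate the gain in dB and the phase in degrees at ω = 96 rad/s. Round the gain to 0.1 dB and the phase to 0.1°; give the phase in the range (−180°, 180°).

At s = jω = j96:
pole (s+96): 96 + j96 → |·| = √(96²+96²) = √18432 ≈ 135.76, ∠ = arctan(96/96) ≈ 45.00°
pole at origin: |s| = 96, ∠ = 90.00° (in denominator)
|G| = 100 / 13033 ≈ 0.0076728
Gain = 20 log₁₀(0.0076728) ≈ -42.30 dB
∠G = 0.00° − 135.00° = -135.00°

-42.3 dB, -135.0°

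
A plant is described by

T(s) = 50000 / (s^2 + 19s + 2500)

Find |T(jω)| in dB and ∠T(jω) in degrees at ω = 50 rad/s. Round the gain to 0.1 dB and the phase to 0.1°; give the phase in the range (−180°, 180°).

At s = jω = j50:
quadratic: (j50)² + 19·j50 + 2500 = 0 + j950 → |·| ≈ 950, ∠ ≈ 90.00°
|T| = 50000 / 950 ≈ 52.632
Gain = 20 log₁₀(52.632) ≈ 34.42 dB
∠T = 0.00° − 90.00° = -90.00°

34.4 dB, -90.0°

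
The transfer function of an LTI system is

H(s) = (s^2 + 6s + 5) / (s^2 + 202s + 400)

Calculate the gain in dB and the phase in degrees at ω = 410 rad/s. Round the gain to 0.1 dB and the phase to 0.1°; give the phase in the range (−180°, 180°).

Substitute s = j410:
Numerator: (j410)^2 + 6(j410) + 5 = -168095 + j2460
Denominator: (j410)^2 + 202(j410) + 400 = -167700 + j82820
|N| = √(168095² + 2460²) ≈ 1.6811e+05, ∠N ≈ 179.16°
|D| = √(167700² + 82820²) ≈ 1.8704e+05, ∠D ≈ 153.72°
|H| = 1.6811e+05 / 1.8704e+05 ≈ 0.89879
Gain = 20 log₁₀(0.89879) ≈ -0.93 dB
∠H = 179.16° − 153.72° = 25.44°

-0.9 dB, 25.4°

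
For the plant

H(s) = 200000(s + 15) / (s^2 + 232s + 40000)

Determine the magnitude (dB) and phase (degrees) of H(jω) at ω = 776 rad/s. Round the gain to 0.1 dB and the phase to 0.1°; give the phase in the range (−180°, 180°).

48.4 dB, -73.4°

At s = jω = j776:
zero (s+15): 15 + j776 → |·| = √(15²+776²) = √602401 ≈ 776.14, ∠ = arctan(776/15) ≈ 88.89°
quadratic: (j776)² + 232·j776 + 40000 = -562176 + j180032 → |·| ≈ 5.903e+05, ∠ ≈ 162.24°
|H| = 200000 · 776.14 / 5.903e+05 ≈ 262.96
Gain = 20 log₁₀(262.96) ≈ 48.40 dB
∠H = 88.89° − 162.24° = -73.35°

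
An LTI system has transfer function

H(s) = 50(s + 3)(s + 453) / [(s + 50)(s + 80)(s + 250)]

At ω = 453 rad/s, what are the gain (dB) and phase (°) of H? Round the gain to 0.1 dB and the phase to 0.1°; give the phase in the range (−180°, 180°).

-17.5 dB, -90.2°

At s = jω = j453:
zero (s+3): 3 + j453 → |·| = √(3²+453²) = √205218 ≈ 453.01, ∠ = arctan(453/3) ≈ 89.62°
zero (s+453): 453 + j453 → |·| = √(453²+453²) = √410418 ≈ 640.64, ∠ = arctan(453/453) ≈ 45.00°
pole (s+50): 50 + j453 → |·| = √(50²+453²) = √207709 ≈ 455.75, ∠ = arctan(453/50) ≈ 83.70°
pole (s+80): 80 + j453 → |·| = √(80²+453²) = √211609 ≈ 460.01, ∠ = arctan(453/80) ≈ 79.98°
pole (s+250): 250 + j453 → |·| = √(250²+453²) = √267709 ≈ 517.41, ∠ = arctan(453/250) ≈ 61.11°
|H| = 50 · 2.9022e+05 / 1.0847e+08 ≈ 0.13378
Gain = 20 log₁₀(0.13378) ≈ -17.47 dB
∠H = 134.62° − 224.79° = -90.17°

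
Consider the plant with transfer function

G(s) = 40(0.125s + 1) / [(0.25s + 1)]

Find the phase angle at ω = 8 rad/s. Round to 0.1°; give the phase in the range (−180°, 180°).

At ω = 8 rad/s:
zero (1 + j8·0.125) = 1 + j1 → |·| ≈ 1.4142, ∠ ≈ 45.00°
pole (1 + j8·0.25) = 1 + j2 → |·| ≈ 2.2361, ∠ ≈ 63.43°
∠G = (45.00°) − (63.43°) = -18.43°

-18.4°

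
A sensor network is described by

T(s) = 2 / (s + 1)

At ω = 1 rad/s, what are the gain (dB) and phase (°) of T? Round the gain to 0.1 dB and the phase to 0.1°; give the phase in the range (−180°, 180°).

At s = jω = j1:
pole (s+1): 1 + j1 → |·| = √(1²+1²) = √2 ≈ 1.4142, ∠ = arctan(1/1) ≈ 45.00°
|T| = 2 / 1.4142 ≈ 1.4142
Gain = 20 log₁₀(1.4142) ≈ 3.01 dB
∠T = 0.00° − 45.00° = -45.00°

3.0 dB, -45.0°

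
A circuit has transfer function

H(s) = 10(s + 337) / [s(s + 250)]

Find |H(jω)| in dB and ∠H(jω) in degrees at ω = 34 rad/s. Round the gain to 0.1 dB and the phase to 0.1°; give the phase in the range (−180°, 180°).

At s = jω = j34:
zero (s+337): 337 + j34 → |·| = √(337²+34²) = √114725 ≈ 338.71, ∠ = arctan(34/337) ≈ 5.76°
pole (s+250): 250 + j34 → |·| = √(250²+34²) = √63656 ≈ 252.3, ∠ = arctan(34/250) ≈ 7.74°
pole at origin: |s| = 34, ∠ = 90.00° (in denominator)
|H| = 10 · 338.71 / 8578.2 ≈ 0.39485
Gain = 20 log₁₀(0.39485) ≈ -8.07 dB
∠H = 5.76° − 97.74° = -91.98°

-8.1 dB, -92.0°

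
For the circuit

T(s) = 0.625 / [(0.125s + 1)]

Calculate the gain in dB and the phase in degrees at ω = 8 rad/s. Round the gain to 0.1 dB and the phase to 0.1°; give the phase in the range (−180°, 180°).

-7.1 dB, -45.0°

At ω = 8 rad/s:
pole (1 + j8·0.125) = 1 + j1 → |·| ≈ 1.4142, ∠ ≈ 45.00°
|T| = 0.625 · 1 / (1.4142) ≈ 0.44195
Gain = 20 log₁₀(0.44195) ≈ -7.09 dB
∠T = (0°) − (45.00°) = -45.00°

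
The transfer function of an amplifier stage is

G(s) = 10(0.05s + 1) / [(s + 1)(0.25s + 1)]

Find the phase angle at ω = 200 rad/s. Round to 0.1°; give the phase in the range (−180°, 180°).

-94.3°

At ω = 200 rad/s:
zero (1 + j200·0.05) = 1 + j10 → |·| ≈ 10.05, ∠ ≈ 84.29°
pole (1 + j200·1) = 1 + j200 → |·| ≈ 200, ∠ ≈ 89.71°
pole (1 + j200·0.25) = 1 + j50 → |·| ≈ 50.01, ∠ ≈ 88.85°
∠G = (84.29°) − (89.71° + 88.85°) = -94.27°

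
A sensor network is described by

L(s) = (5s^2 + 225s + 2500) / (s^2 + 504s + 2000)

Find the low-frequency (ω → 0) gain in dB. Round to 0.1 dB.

L(0) = 2500 / 2000 = 1.25
20 log₁₀(1.25) ≈ 1.94 dB

1.9 dB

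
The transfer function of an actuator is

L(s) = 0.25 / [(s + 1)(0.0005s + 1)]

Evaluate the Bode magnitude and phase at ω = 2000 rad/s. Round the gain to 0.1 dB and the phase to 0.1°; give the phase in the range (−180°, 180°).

At ω = 2000 rad/s:
pole (1 + j2000·1) = 1 + j2000 → |·| ≈ 2000, ∠ ≈ 89.97°
pole (1 + j2000·0.0005) = 1 + j1 → |·| ≈ 1.4142, ∠ ≈ 45.00°
|L| = 0.25 · 1 / (2000 · 1.4142) ≈ 8.8389e-05
Gain = 20 log₁₀(8.8389e-05) ≈ -81.07 dB
∠L = (0°) − (89.97° + 45.00°) = -134.97°

-81.1 dB, -135.0°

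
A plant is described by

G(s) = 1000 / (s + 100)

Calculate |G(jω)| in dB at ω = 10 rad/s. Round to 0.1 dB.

At s = jω = j10:
pole (s+100): 100 + j10 → |·| = √(100²+10²) = √10100 ≈ 100.5, ∠ = arctan(10/100) ≈ 5.71°
|G| = 1000 / 100.5 ≈ 9.9502
Gain = 20 log₁₀(9.9502) ≈ 19.96 dB

20.0 dB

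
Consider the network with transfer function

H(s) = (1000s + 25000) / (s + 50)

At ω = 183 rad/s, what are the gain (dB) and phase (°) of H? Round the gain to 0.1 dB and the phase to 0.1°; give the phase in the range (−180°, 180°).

Substitute s = j183:
Numerator: 1000(j183) + 25000 = 25000 + j183000
Denominator: (j183) + 50 = 50 + j183
|N| = √(25000² + 183000²) ≈ 1.847e+05, ∠N ≈ 82.22°
|D| = √(50² + 183²) ≈ 189.71, ∠D ≈ 74.72°
|H| = 1.847e+05 / 189.71 ≈ 973.59
Gain = 20 log₁₀(973.59) ≈ 59.77 dB
∠H = 82.22° − 74.72° = 7.50°

59.8 dB, 7.5°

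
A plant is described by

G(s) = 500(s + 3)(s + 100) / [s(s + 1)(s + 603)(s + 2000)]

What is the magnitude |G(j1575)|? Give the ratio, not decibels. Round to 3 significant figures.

0.000117

At s = jω = j1575:
zero (s+3): 3 + j1575 → |·| = √(3²+1575²) = √2480634 ≈ 1575, ∠ = arctan(1575/3) ≈ 89.89°
zero (s+100): 100 + j1575 → |·| = √(100²+1575²) = √2490625 ≈ 1578.2, ∠ = arctan(1575/100) ≈ 86.37°
pole (s+1): 1 + j1575 → |·| = √(1²+1575²) = √2480626 ≈ 1575, ∠ = arctan(1575/1) ≈ 89.96°
pole (s+603): 603 + j1575 → |·| = √(603²+1575²) = √2844234 ≈ 1686.5, ∠ = arctan(1575/603) ≈ 69.05°
pole (s+2000): 2000 + j1575 → |·| = √(2000²+1575²) = √6480625 ≈ 2545.7, ∠ = arctan(1575/2000) ≈ 38.22°
pole at origin: |s| = 1575, ∠ = 90.00° (in denominator)
|G| = 500 · 2.4857e+06 / 1.065e+13 ≈ 0.0001167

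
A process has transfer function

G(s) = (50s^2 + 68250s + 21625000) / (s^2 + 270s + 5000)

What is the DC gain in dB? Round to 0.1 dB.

72.7 dB

G(0) = 21625000 / 5000 = 4325
20 log₁₀(4325) ≈ 72.72 dB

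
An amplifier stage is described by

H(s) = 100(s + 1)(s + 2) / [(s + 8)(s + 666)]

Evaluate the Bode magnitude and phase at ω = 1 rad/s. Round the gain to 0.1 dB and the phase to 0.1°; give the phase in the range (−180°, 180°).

-24.6 dB, 64.4°

At s = jω = j1:
zero (s+1): 1 + j1 → |·| = √(1²+1²) = √2 ≈ 1.4142, ∠ = arctan(1/1) ≈ 45.00°
zero (s+2): 2 + j1 → |·| = √(2²+1²) = √5 ≈ 2.2361, ∠ = arctan(1/2) ≈ 26.57°
pole (s+8): 8 + j1 → |·| = √(8²+1²) = √65 ≈ 8.0623, ∠ = arctan(1/8) ≈ 7.13°
pole (s+666): 666 + j1 → |·| = √(666²+1²) = √443557 ≈ 666, ∠ = arctan(1/666) ≈ 0.09°
|H| = 100 · 3.1623 / 5369.5 ≈ 0.058894
Gain = 20 log₁₀(0.058894) ≈ -24.60 dB
∠H = 71.57° − 7.22° = 64.35°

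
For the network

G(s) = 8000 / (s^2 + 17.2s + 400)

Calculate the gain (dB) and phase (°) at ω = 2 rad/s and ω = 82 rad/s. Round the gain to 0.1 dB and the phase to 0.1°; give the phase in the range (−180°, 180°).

At s = jω = j2:
quadratic: (j2)² + 17.2·j2 + 400 = 396 + j34.4 → |·| ≈ 397.49, ∠ ≈ 4.96°
|G| = 8000 / 397.49 ≈ 20.126
Gain = 20 log₁₀(20.126) ≈ 26.08 dB
∠G = 0.00° − 4.96° = -4.96°

At s = jω = j82:
quadratic: (j82)² + 17.2·j82 + 400 = -6324 + j1410.4 → |·| ≈ 6479.4, ∠ ≈ 167.43°
|G| = 8000 / 6479.4 ≈ 1.2347
Gain = 20 log₁₀(1.2347) ≈ 1.83 dB
∠G = 0.00° − 167.43° = -167.43°

ω = 2: 26.1 dB, -5.0°; ω = 82: 1.8 dB, -167.4°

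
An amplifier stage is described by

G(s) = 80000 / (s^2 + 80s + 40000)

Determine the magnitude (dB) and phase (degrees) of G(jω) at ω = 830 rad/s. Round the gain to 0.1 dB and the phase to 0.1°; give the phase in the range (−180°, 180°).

At s = jω = j830:
quadratic: (j830)² + 80·j830 + 40000 = -648900 + j66400 → |·| ≈ 6.5229e+05, ∠ ≈ 174.16°
|G| = 80000 / 6.5229e+05 ≈ 0.12264
Gain = 20 log₁₀(0.12264) ≈ -18.23 dB
∠G = 0.00° − 174.16° = -174.16°

-18.2 dB, -174.2°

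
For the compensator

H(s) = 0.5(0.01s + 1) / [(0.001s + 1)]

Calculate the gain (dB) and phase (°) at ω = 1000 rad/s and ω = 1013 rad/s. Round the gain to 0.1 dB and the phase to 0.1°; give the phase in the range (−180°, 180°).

ω = 1000: 11.0 dB, 39.3°; ω = 1013: 11.1 dB, 39.0°

At ω = 1000 rad/s:
zero (1 + j1000·0.01) = 1 + j10 → |·| ≈ 10.05, ∠ ≈ 84.29°
pole (1 + j1000·0.001) = 1 + j1 → |·| ≈ 1.4142, ∠ ≈ 45.00°
|H| = 0.5 · 10.05 / (1.4142) ≈ 3.5532
Gain = 20 log₁₀(3.5532) ≈ 11.01 dB
∠H = (84.29°) − (45.00°) = 39.29°

At ω = 1013 rad/s:
zero (1 + j1013·0.01) = 1 + j10.13 → |·| ≈ 10.179, ∠ ≈ 84.36°
pole (1 + j1013·0.001) = 1 + j1.013 → |·| ≈ 1.4234, ∠ ≈ 45.37°
|H| = 0.5 · 10.179 / (1.4234) ≈ 3.5756
Gain = 20 log₁₀(3.5756) ≈ 11.07 dB
∠H = (84.36°) − (45.37°) = 38.99°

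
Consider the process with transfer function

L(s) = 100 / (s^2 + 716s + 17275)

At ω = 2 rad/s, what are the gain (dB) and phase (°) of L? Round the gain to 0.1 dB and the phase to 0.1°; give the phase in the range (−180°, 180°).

-44.8 dB, -4.7°

Substitute s = j2:
Numerator: 100 = 100 + j0
Denominator: (j2)^2 + 716(j2) + 17275 = 17271 + j1432
|N| = √(100² + 0²) ≈ 100, ∠N ≈ 0.00°
|D| = √(17271² + 1432²) ≈ 17330, ∠D ≈ 4.74°
|L| = 100 / 17330 ≈ 0.0057703
Gain = 20 log₁₀(0.0057703) ≈ -44.78 dB
∠L = 0.00° − 4.74° = -4.74°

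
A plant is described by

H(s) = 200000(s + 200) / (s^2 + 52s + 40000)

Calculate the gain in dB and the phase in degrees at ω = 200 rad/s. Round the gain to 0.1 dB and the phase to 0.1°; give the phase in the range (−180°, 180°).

At s = jω = j200:
zero (s+200): 200 + j200 → |·| = √(200²+200²) = √80000 ≈ 282.84, ∠ = arctan(200/200) ≈ 45.00°
quadratic: (j200)² + 52·j200 + 40000 = 0 + j10400 → |·| ≈ 10400, ∠ ≈ 90.00°
|H| = 200000 · 282.84 / 10400 ≈ 5439.2
Gain = 20 log₁₀(5439.2) ≈ 74.71 dB
∠H = 45.00° − 90.00° = -45.00°

74.7 dB, -45.0°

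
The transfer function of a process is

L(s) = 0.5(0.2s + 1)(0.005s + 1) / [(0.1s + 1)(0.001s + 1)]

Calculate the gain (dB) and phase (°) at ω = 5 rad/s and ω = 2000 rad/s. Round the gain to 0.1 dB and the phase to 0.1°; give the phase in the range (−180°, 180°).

ω = 5: -4.0 dB, 19.6°; ω = 2000: 13.1 dB, 21.0°

At ω = 5 rad/s:
zero (1 + j5·0.2) = 1 + j1 → |·| ≈ 1.4142, ∠ ≈ 45.00°
zero (1 + j5·0.005) = 1 + j0.025 → |·| ≈ 1.0003, ∠ ≈ 1.43°
pole (1 + j5·0.1) = 1 + j0.5 → |·| ≈ 1.118, ∠ ≈ 26.57°
pole (1 + j5·0.001) = 1 + j0.005 → |·| ≈ 1, ∠ ≈ 0.29°
|L| = 0.5 · 1.4142 · 1.0003 / (1.118 · 1) ≈ 0.63266
Gain = 20 log₁₀(0.63266) ≈ -3.98 dB
∠L = (45.00° + 1.43°) − (26.57° + 0.29°) = 19.57°

At ω = 2000 rad/s:
zero (1 + j2000·0.2) = 1 + j400 → |·| ≈ 400, ∠ ≈ 89.86°
zero (1 + j2000·0.005) = 1 + j10 → |·| ≈ 10.05, ∠ ≈ 84.29°
pole (1 + j2000·0.1) = 1 + j200 → |·| ≈ 200, ∠ ≈ 89.71°
pole (1 + j2000·0.001) = 1 + j2 → |·| ≈ 2.2361, ∠ ≈ 63.43°
|L| = 0.5 · 400 · 10.05 / (200 · 2.2361) ≈ 4.4944
Gain = 20 log₁₀(4.4944) ≈ 13.05 dB
∠L = (89.86° + 84.29°) − (89.71° + 63.43°) = 21.01°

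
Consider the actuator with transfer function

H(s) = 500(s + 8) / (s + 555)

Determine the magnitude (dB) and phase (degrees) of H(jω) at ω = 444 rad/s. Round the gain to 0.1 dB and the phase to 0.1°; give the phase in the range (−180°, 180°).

At s = jω = j444:
zero (s+8): 8 + j444 → |·| = √(8²+444²) = √197200 ≈ 444.07, ∠ = arctan(444/8) ≈ 88.97°
pole (s+555): 555 + j444 → |·| = √(555²+444²) = √505161 ≈ 710.75, ∠ = arctan(444/555) ≈ 38.66°
|H| = 500 · 444.07 / 710.75 ≈ 312.4
Gain = 20 log₁₀(312.4) ≈ 49.89 dB
∠H = 88.97° − 38.66° = 50.31°

49.9 dB, 50.3°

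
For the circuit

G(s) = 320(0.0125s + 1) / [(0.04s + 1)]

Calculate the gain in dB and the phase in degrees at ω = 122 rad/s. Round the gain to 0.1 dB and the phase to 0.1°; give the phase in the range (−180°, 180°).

41.4 dB, -21.7°

At ω = 122 rad/s:
zero (1 + j122·0.0125) = 1 + j1.525 → |·| ≈ 1.8236, ∠ ≈ 56.75°
pole (1 + j122·0.04) = 1 + j4.88 → |·| ≈ 4.9814, ∠ ≈ 78.42°
|G| = 320 · 1.8236 / (4.9814) ≈ 117.15
Gain = 20 log₁₀(117.15) ≈ 41.37 dB
∠G = (56.75°) − (78.42°) = -21.67°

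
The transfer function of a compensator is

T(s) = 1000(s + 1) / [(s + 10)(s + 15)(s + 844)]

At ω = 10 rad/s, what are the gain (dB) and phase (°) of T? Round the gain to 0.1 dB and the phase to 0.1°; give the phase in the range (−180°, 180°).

-26.6 dB, 4.9°

At s = jω = j10:
zero (s+1): 1 + j10 → |·| = √(1²+10²) = √101 ≈ 10.05, ∠ = arctan(10/1) ≈ 84.29°
pole (s+10): 10 + j10 → |·| = √(10²+10²) = √200 ≈ 14.142, ∠ = arctan(10/10) ≈ 45.00°
pole (s+15): 15 + j10 → |·| = √(15²+10²) = √325 ≈ 18.028, ∠ = arctan(10/15) ≈ 33.69°
pole (s+844): 844 + j10 → |·| = √(844²+10²) = √712436 ≈ 844.06, ∠ = arctan(10/844) ≈ 0.68°
|T| = 1000 · 10.05 / 2.1519e+05 ≈ 0.046703
Gain = 20 log₁₀(0.046703) ≈ -26.61 dB
∠T = 84.29° − 79.37° = 4.92°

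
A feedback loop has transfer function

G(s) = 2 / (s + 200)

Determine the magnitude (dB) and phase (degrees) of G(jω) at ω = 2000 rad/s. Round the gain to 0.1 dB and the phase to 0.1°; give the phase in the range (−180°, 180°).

-60.0 dB, -84.3°

Substitute s = j2000:
Numerator: 2 = 2 + j0
Denominator: (j2000) + 200 = 200 + j2000
|N| = √(2² + 0²) ≈ 2, ∠N ≈ 0.00°
|D| = √(200² + 2000²) ≈ 2010, ∠D ≈ 84.29°
|G| = 2 / 2010 ≈ 0.00099502
Gain = 20 log₁₀(0.00099502) ≈ -60.04 dB
∠G = 0.00° − 84.29° = -84.29°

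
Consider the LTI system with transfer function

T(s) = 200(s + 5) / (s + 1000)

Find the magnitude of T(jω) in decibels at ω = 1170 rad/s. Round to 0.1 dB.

43.6 dB

At s = jω = j1170:
zero (s+5): 5 + j1170 → |·| = √(5²+1170²) = √1368925 ≈ 1170, ∠ = arctan(1170/5) ≈ 89.76°
pole (s+1000): 1000 + j1170 → |·| = √(1000²+1170²) = √2368900 ≈ 1539.1, ∠ = arctan(1170/1000) ≈ 49.48°
|T| = 200 · 1170 / 1539.1 ≈ 152.04
Gain = 20 log₁₀(152.04) ≈ 43.64 dB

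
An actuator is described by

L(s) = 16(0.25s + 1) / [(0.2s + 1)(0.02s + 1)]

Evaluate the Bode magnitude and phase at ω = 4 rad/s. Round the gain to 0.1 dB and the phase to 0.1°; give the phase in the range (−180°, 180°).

24.9 dB, 1.8°

At ω = 4 rad/s:
zero (1 + j4·0.25) = 1 + j1 → |·| ≈ 1.4142, ∠ ≈ 45.00°
pole (1 + j4·0.2) = 1 + j0.8 → |·| ≈ 1.2806, ∠ ≈ 38.66°
pole (1 + j4·0.02) = 1 + j0.08 → |·| ≈ 1.0032, ∠ ≈ 4.57°
|L| = 16 · 1.4142 / (1.2806 · 1.0032) ≈ 17.613
Gain = 20 log₁₀(17.613) ≈ 24.92 dB
∠L = (45.00°) − (38.66° + 4.57°) = 1.77°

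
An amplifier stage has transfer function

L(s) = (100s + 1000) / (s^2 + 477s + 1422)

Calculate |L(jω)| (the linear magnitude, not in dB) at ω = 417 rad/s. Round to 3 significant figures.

0.158

Substitute s = j417:
Numerator: 100(j417) + 1000 = 1000 + j41700
Denominator: (j417)^2 + 477(j417) + 1422 = -172467 + j198909
|N| = √(1000² + 41700²) ≈ 41712, ∠N ≈ 88.63°
|D| = √(172467² + 198909²) ≈ 2.6327e+05, ∠D ≈ 130.93°
|L| = 41712 / 2.6327e+05 ≈ 0.15844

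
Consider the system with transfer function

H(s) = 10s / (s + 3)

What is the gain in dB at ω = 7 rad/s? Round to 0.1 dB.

At s = jω = j7:
zero at origin: s = j7 → |·| = 7, ∠ = 90.00°
pole (s+3): 3 + j7 → |·| = √(3²+7²) = √58 ≈ 7.6158, ∠ = arctan(7/3) ≈ 66.80°
|H| = 10 · 7 / 7.6158 ≈ 9.1914
Gain = 20 log₁₀(9.1914) ≈ 19.27 dB

19.3 dB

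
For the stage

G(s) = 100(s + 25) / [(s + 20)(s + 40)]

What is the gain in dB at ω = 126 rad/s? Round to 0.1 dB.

At s = jω = j126:
zero (s+25): 25 + j126 → |·| = √(25²+126²) = √16501 ≈ 128.46, ∠ = arctan(126/25) ≈ 78.78°
pole (s+20): 20 + j126 → |·| = √(20²+126²) = √16276 ≈ 127.58, ∠ = arctan(126/20) ≈ 80.98°
pole (s+40): 40 + j126 → |·| = √(40²+126²) = √17476 ≈ 132.2, ∠ = arctan(126/40) ≈ 72.39°
|G| = 100 · 128.46 / 16866 ≈ 0.76165
Gain = 20 log₁₀(0.76165) ≈ -2.36 dB

-2.4 dB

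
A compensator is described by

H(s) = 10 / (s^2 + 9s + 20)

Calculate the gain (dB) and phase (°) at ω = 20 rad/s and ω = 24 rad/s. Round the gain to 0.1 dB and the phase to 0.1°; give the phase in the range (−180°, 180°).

ω = 20: -32.5 dB, -154.7°; ω = 24: -35.5 dB, -158.8°

Substitute s = j20:
Numerator: 10 = 10 + j0
Denominator: (j20)^2 + 9(j20) + 20 = -380 + j180
|N| = √(10² + 0²) ≈ 10, ∠N ≈ 0.00°
|D| = √(380² + 180²) ≈ 420.48, ∠D ≈ 154.65°
|H| = 10 / 420.48 ≈ 0.023782
Gain = 20 log₁₀(0.023782) ≈ -32.48 dB
∠H = 0.00° − 154.65° = -154.65°

Substitute s = j24:
Numerator: 10 = 10 + j0
Denominator: (j24)^2 + 9(j24) + 20 = -556 + j216
|N| = √(10² + 0²) ≈ 10, ∠N ≈ 0.00°
|D| = √(556² + 216²) ≈ 596.48, ∠D ≈ 158.77°
|H| = 10 / 596.48 ≈ 0.016765
Gain = 20 log₁₀(0.016765) ≈ -35.51 dB
∠H = 0.00° − 158.77° = -158.77°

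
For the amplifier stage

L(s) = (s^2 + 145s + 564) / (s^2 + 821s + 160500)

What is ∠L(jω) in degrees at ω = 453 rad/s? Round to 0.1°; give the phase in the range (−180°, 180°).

65.4°

Substitute s = j453:
Numerator: (j453)^2 + 145(j453) + 564 = -204645 + j65685
Denominator: (j453)^2 + 821(j453) + 160500 = -44709 + j371913
|N| = √(204645² + 65685²) ≈ 2.1493e+05, ∠N ≈ 162.20°
|D| = √(44709² + 371913²) ≈ 3.7459e+05, ∠D ≈ 96.85°
∠L = 162.20° − 96.85° = 65.35°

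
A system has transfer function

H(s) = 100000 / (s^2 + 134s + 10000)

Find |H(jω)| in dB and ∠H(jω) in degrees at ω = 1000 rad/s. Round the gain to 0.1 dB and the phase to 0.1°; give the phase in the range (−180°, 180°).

-20.0 dB, -172.3°

At s = jω = j1000:
quadratic: (j1000)² + 134·j1000 + 10000 = -990000 + j134000 → |·| ≈ 9.9903e+05, ∠ ≈ 172.29°
|H| = 100000 / 9.9903e+05 ≈ 0.1001
Gain = 20 log₁₀(0.1001) ≈ -19.99 dB
∠H = 0.00° − 172.29° = -172.29°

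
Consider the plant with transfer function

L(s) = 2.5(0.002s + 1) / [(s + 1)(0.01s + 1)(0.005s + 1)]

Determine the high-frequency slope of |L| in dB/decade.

Each pole contributes −20 dB/decade at high frequency; each zero contributes +20 dB/decade.
Net: 1 zero(s) − 3 pole(s) → -40 dB/decade.

-40 dB/decade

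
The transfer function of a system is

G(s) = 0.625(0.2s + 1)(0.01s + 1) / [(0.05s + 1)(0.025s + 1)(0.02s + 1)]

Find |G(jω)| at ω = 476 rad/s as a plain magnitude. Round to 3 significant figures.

At ω = 476 rad/s:
zero (1 + j476·0.2) = 1 + j95.2 → |·| ≈ 95.205, ∠ ≈ 89.40°
zero (1 + j476·0.01) = 1 + j4.76 → |·| ≈ 4.8639, ∠ ≈ 78.14°
pole (1 + j476·0.05) = 1 + j23.8 → |·| ≈ 23.821, ∠ ≈ 87.59°
pole (1 + j476·0.025) = 1 + j11.9 → |·| ≈ 11.942, ∠ ≈ 85.20°
pole (1 + j476·0.02) = 1 + j9.52 → |·| ≈ 9.5724, ∠ ≈ 84.00°
|G| = 0.625 · 95.205 · 4.8639 / (23.821 · 11.942 · 9.5724) ≈ 0.10628

0.106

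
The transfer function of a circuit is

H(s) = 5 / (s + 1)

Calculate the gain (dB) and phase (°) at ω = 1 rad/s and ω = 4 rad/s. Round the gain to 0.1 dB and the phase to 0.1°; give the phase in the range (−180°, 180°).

ω = 1: 11.0 dB, -45.0°; ω = 4: 1.7 dB, -76.0°

Substitute s = j1:
Numerator: 5 = 5 + j0
Denominator: (j1) + 1 = 1 + j1
|N| = √(5² + 0²) ≈ 5, ∠N ≈ 0.00°
|D| = √(1² + 1²) ≈ 1.4142, ∠D ≈ 45.00°
|H| = 5 / 1.4142 ≈ 3.5356
Gain = 20 log₁₀(3.5356) ≈ 10.97 dB
∠H = 0.00° − 45.00° = -45.00°

Substitute s = j4:
Numerator: 5 = 5 + j0
Denominator: (j4) + 1 = 1 + j4
|N| = √(5² + 0²) ≈ 5, ∠N ≈ 0.00°
|D| = √(1² + 4²) ≈ 4.1231, ∠D ≈ 75.96°
|H| = 5 / 4.1231 ≈ 1.2127
Gain = 20 log₁₀(1.2127) ≈ 1.68 dB
∠H = 0.00° − 75.96° = -75.96°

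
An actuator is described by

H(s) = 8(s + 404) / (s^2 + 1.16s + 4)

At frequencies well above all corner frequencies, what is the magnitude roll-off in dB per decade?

Each pole contributes −20 dB/decade at high frequency; each zero contributes +20 dB/decade.
Net: 1 zero(s) − 2 pole(s) → -20 dB/decade.

-20 dB/decade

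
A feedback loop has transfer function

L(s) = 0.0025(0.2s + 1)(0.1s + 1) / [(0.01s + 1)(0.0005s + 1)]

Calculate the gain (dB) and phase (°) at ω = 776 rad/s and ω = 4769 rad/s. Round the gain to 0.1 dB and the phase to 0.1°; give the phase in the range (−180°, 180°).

At ω = 776 rad/s:
zero (1 + j776·0.2) = 1 + j155.2 → |·| ≈ 155.2, ∠ ≈ 89.63°
zero (1 + j776·0.1) = 1 + j77.6 → |·| ≈ 77.606, ∠ ≈ 89.26°
pole (1 + j776·0.01) = 1 + j7.76 → |·| ≈ 7.8242, ∠ ≈ 82.66°
pole (1 + j776·0.0005) = 1 + j0.388 → |·| ≈ 1.0726, ∠ ≈ 21.21°
|L| = 0.0025 · 155.2 · 77.606 / (7.8242 · 1.0726) ≈ 3.588
Gain = 20 log₁₀(3.588) ≈ 11.10 dB
∠L = (89.63° + 89.26°) − (82.66° + 21.21°) = 75.02°

At ω = 4769 rad/s:
zero (1 + j4769·0.2) = 1 + j953.8 → |·| ≈ 953.8, ∠ ≈ 89.94°
zero (1 + j4769·0.1) = 1 + j476.9 → |·| ≈ 476.9, ∠ ≈ 89.88°
pole (1 + j4769·0.01) = 1 + j47.69 → |·| ≈ 47.7, ∠ ≈ 88.80°
pole (1 + j4769·0.0005) = 1 + j2.3845 → |·| ≈ 2.5857, ∠ ≈ 67.25°
|L| = 0.0025 · 953.8 · 476.9 / (47.7 · 2.5857) ≈ 9.2199
Gain = 20 log₁₀(9.2199) ≈ 19.29 dB
∠L = (89.94° + 89.88°) − (88.80° + 67.25°) = 23.77°

ω = 776: 11.1 dB, 75.0°; ω = 4769: 19.3 dB, 23.8°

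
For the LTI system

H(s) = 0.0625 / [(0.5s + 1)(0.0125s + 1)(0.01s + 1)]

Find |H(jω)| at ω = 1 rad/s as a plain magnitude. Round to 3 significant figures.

At ω = 1 rad/s:
pole (1 + j1·0.5) = 1 + j0.5 → |·| ≈ 1.118, ∠ ≈ 26.57°
pole (1 + j1·0.0125) = 1 + j0.0125 → |·| ≈ 1.0001, ∠ ≈ 0.72°
pole (1 + j1·0.01) = 1 + j0.01 → |·| ≈ 1, ∠ ≈ 0.57°
|H| = 0.0625 · 1 / (1.118 · 1.0001 · 1) ≈ 0.055898

0.0559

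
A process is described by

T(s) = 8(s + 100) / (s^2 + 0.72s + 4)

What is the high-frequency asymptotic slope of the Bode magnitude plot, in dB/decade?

Each pole contributes −20 dB/decade at high frequency; each zero contributes +20 dB/decade.
Net: 1 zero(s) − 2 pole(s) → -20 dB/decade.

-20 dB/decade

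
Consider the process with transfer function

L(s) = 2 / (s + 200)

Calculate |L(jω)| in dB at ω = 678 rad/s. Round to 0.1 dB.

-51.0 dB

Substitute s = j678:
Numerator: 2 = 2 + j0
Denominator: (j678) + 200 = 200 + j678
|N| = √(2² + 0²) ≈ 2, ∠N ≈ 0.00°
|D| = √(200² + 678²) ≈ 706.88, ∠D ≈ 73.56°
|L| = 2 / 706.88 ≈ 0.0028293
Gain = 20 log₁₀(0.0028293) ≈ -50.97 dB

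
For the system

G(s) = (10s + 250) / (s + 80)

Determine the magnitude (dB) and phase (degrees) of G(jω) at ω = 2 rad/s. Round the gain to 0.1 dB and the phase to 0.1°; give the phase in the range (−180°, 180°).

Substitute s = j2:
Numerator: 10(j2) + 250 = 250 + j20
Denominator: (j2) + 80 = 80 + j2
|N| = √(250² + 20²) ≈ 250.8, ∠N ≈ 4.57°
|D| = √(80² + 2²) ≈ 80.025, ∠D ≈ 1.43°
|G| = 250.8 / 80.025 ≈ 3.134
Gain = 20 log₁₀(3.134) ≈ 9.92 dB
∠G = 4.57° − 1.43° = 3.14°

9.9 dB, 3.1°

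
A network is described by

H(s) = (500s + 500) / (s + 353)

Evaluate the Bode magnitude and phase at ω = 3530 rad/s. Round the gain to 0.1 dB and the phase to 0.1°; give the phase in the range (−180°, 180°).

Substitute s = j3530:
Numerator: 500(j3530) + 500 = 500 + j1765000
Denominator: (j3530) + 353 = 353 + j3530
|N| = √(500² + 1765000²) ≈ 1.765e+06, ∠N ≈ 89.98°
|D| = √(353² + 3530²) ≈ 3547.6, ∠D ≈ 84.29°
|H| = 1.765e+06 / 3547.6 ≈ 497.52
Gain = 20 log₁₀(497.52) ≈ 53.94 dB
∠H = 89.98° − 84.29° = 5.69°

53.9 dB, 5.7°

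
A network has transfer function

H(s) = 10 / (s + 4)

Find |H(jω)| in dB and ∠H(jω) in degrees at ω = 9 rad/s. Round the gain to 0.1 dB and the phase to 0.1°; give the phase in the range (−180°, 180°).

0.1 dB, -66.0°

At s = jω = j9:
pole (s+4): 4 + j9 → |·| = √(4²+9²) = √97 ≈ 9.8489, ∠ = arctan(9/4) ≈ 66.04°
|H| = 10 / 9.8489 ≈ 1.0153
Gain = 20 log₁₀(1.0153) ≈ 0.13 dB
∠H = 0.00° − 66.04° = -66.04°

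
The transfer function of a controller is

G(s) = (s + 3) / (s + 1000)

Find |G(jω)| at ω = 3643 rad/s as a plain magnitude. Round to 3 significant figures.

0.964

At s = jω = j3643:
zero (s+3): 3 + j3643 → |·| = √(3²+3643²) = √13271458 ≈ 3643, ∠ = arctan(3643/3) ≈ 89.95°
pole (s+1000): 1000 + j3643 → |·| = √(1000²+3643²) = √14271449 ≈ 3777.8, ∠ = arctan(3643/1000) ≈ 74.65°
|G| = 1 · 3643 / 3777.8 ≈ 0.96432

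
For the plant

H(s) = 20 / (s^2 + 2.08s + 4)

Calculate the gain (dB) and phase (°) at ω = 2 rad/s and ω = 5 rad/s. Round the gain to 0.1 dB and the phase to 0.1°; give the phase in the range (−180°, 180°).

ω = 2: 13.6 dB, -90.0°; ω = 5: -1.4 dB, -153.7°

At s = jω = j2:
quadratic: (j2)² + 2.08·j2 + 4 = 0 + j4.16 → |·| ≈ 4.16, ∠ ≈ 90.00°
|H| = 20 / 4.16 ≈ 4.8077
Gain = 20 log₁₀(4.8077) ≈ 13.64 dB
∠H = 0.00° − 90.00° = -90.00°

At s = jω = j5:
quadratic: (j5)² + 2.08·j5 + 4 = -21 + j10.4 → |·| ≈ 23.434, ∠ ≈ 153.65°
|H| = 20 / 23.434 ≈ 0.85346
Gain = 20 log₁₀(0.85346) ≈ -1.38 dB
∠H = 0.00° − 153.65° = -153.65°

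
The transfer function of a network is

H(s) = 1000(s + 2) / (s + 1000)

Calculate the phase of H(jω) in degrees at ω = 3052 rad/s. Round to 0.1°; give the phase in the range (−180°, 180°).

At s = jω = j3052:
zero (s+2): 2 + j3052 → |·| = √(2²+3052²) = √9314708 ≈ 3052, ∠ = arctan(3052/2) ≈ 89.96°
pole (s+1000): 1000 + j3052 → |·| = √(1000²+3052²) = √10314704 ≈ 3211.7, ∠ = arctan(3052/1000) ≈ 71.86°
∠H = 89.96° − 71.86° = 18.10°

18.1°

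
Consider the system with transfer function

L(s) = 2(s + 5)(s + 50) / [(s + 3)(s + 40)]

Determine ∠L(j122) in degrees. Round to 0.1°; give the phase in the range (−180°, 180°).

-5.1°

At s = jω = j122:
zero (s+5): 5 + j122 → |·| = √(5²+122²) = √14909 ≈ 122.1, ∠ = arctan(122/5) ≈ 87.65°
zero (s+50): 50 + j122 → |·| = √(50²+122²) = √17384 ≈ 131.85, ∠ = arctan(122/50) ≈ 67.71°
pole (s+3): 3 + j122 → |·| = √(3²+122²) = √14893 ≈ 122.04, ∠ = arctan(122/3) ≈ 88.59°
pole (s+40): 40 + j122 → |·| = √(40²+122²) = √16484 ≈ 128.39, ∠ = arctan(122/40) ≈ 71.85°
∠L = 155.36° − 160.44° = -5.08°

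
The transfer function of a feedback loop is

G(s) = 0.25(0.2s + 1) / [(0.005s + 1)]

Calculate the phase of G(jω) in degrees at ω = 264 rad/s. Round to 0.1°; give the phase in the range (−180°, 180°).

At ω = 264 rad/s:
zero (1 + j264·0.2) = 1 + j52.8 → |·| ≈ 52.809, ∠ ≈ 88.91°
pole (1 + j264·0.005) = 1 + j1.32 → |·| ≈ 1.656, ∠ ≈ 52.85°
∠G = (88.91°) − (52.85°) = 36.06°

36.1°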